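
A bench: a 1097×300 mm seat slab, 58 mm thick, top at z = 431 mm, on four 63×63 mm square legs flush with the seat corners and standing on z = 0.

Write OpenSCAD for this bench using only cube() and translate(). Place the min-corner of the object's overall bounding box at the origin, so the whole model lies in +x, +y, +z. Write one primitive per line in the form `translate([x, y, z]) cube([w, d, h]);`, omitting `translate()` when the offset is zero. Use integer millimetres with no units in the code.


translate([0, 0, 373]) cube([1097, 300, 58]);
cube([63, 63, 373]);
translate([0, 237, 0]) cube([63, 63, 373]);
translate([1034, 0, 0]) cube([63, 63, 373]);
translate([1034, 237, 0]) cube([63, 63, 373]);


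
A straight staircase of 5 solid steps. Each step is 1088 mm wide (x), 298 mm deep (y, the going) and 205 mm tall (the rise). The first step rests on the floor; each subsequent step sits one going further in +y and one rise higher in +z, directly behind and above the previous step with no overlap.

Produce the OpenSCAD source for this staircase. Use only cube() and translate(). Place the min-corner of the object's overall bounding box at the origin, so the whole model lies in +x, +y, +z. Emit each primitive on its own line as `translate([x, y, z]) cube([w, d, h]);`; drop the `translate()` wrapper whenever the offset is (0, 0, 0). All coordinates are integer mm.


cube([1088, 298, 205]);
translate([0, 298, 205]) cube([1088, 298, 205]);
translate([0, 596, 410]) cube([1088, 298, 205]);
translate([0, 894, 615]) cube([1088, 298, 205]);
translate([0, 1192, 820]) cube([1088, 298, 205]);


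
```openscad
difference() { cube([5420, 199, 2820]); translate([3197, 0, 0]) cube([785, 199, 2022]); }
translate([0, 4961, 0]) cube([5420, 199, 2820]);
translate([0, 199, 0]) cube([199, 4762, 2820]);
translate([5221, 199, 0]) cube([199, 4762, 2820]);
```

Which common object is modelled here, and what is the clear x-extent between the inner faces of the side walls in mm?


A single room. The interior width is 5022 mm.

Four walls enclosing a rectangle with a door in the front wall — a room. Outside width 5420 minus two 199 mm walls gives 5022 mm.


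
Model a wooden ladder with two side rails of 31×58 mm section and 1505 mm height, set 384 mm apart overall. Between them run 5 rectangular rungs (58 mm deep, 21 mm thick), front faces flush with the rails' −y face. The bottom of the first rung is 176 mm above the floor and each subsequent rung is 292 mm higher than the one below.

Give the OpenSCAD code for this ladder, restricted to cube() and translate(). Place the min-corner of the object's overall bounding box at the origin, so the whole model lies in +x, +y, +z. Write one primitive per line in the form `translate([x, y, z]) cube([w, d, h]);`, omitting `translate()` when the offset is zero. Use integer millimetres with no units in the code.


cube([31, 58, 1505]);
translate([353, 0, 0]) cube([31, 58, 1505]);
translate([31, 0, 176]) cube([322, 58, 21]);
translate([31, 0, 468]) cube([322, 58, 21]);
translate([31, 0, 760]) cube([322, 58, 21]);
translate([31, 0, 1052]) cube([322, 58, 21]);
translate([31, 0, 1344]) cube([322, 58, 21]);


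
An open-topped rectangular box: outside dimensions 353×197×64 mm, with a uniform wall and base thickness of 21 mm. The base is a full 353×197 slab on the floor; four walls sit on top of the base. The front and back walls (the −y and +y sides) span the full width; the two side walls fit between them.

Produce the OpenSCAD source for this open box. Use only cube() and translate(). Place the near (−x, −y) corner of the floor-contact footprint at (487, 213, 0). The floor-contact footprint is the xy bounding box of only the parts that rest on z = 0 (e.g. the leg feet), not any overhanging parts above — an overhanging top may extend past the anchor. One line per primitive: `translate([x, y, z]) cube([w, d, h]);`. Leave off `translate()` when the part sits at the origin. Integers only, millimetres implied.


translate([487, 213, 0]) cube([353, 197, 21]);
translate([487, 213, 21]) cube([353, 21, 43]);
translate([487, 389, 21]) cube([353, 21, 43]);
translate([487, 234, 21]) cube([21, 155, 43]);
translate([819, 234, 21]) cube([21, 155, 43]);


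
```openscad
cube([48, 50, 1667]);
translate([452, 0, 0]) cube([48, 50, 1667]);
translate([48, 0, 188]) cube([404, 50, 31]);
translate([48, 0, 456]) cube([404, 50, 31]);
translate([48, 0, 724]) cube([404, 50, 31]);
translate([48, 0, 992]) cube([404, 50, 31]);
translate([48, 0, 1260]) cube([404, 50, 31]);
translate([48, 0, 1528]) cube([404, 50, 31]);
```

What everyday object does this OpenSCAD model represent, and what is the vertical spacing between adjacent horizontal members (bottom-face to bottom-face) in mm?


A ladder. The rung spacing is 268 mm.

Two tall 48×50 posts with 6 short bars between them — a ladder. Adjacent rungs sit at z = 188 and z = 456, so the spacing is 456 − 188 = 268 mm.


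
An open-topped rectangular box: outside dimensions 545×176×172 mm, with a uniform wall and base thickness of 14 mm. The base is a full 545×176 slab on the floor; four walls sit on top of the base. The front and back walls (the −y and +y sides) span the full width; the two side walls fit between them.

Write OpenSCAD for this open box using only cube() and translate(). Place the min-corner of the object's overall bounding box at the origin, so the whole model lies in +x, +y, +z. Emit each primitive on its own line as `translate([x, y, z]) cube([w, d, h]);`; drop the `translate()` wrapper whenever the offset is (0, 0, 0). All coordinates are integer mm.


cube([545, 176, 14]);
translate([0, 0, 14]) cube([545, 14, 158]);
translate([0, 162, 14]) cube([545, 14, 158]);
translate([0, 14, 14]) cube([14, 148, 158]);
translate([531, 14, 14]) cube([14, 148, 158]);


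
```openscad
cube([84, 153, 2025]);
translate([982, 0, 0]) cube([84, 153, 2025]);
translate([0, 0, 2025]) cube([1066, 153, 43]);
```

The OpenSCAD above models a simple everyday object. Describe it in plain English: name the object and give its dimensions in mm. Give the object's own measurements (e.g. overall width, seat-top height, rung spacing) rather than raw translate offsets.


A door frame. The clear opening is 898 mm wide and 2025 mm high. Two 84 mm wide jambs, 153 mm deep, stand either side of the opening from the floor to the top of the opening. A 43 mm thick head sits across the top of both jambs, spanning the full outside width of the frame.


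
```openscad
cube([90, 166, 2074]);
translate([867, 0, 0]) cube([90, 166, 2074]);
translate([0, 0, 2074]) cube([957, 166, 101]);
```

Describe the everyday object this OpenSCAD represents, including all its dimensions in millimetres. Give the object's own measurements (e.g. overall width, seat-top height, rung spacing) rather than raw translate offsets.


A door frame. The clear opening is 777 mm wide and 2074 mm high. Two 90 mm wide jambs, 166 mm deep, stand either side of the opening from the floor to the top of the opening. A 101 mm thick head sits across the top of both jambs, spanning the full outside width of the frame.


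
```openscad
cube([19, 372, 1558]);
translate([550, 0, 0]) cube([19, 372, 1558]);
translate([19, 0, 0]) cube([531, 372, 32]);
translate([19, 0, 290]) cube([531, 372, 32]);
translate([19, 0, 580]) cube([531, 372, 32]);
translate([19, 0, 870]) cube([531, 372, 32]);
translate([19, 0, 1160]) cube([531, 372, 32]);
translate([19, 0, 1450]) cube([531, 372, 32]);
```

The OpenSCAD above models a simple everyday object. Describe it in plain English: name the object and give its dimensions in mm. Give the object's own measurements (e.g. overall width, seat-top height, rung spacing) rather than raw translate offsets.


An open bookshelf. Two side panels, each 19 mm thick, 372 mm deep and 1558 mm tall, stand 569 mm apart (outside-to-outside). Between them sit 6 shelves, each 32 mm thick and 372 mm deep, spanning the full gap between the sides. The bottom shelf rests on the floor (its underside at z = 0) and the clear gap between one shelf's top and the next shelf's underside is 258 mm.


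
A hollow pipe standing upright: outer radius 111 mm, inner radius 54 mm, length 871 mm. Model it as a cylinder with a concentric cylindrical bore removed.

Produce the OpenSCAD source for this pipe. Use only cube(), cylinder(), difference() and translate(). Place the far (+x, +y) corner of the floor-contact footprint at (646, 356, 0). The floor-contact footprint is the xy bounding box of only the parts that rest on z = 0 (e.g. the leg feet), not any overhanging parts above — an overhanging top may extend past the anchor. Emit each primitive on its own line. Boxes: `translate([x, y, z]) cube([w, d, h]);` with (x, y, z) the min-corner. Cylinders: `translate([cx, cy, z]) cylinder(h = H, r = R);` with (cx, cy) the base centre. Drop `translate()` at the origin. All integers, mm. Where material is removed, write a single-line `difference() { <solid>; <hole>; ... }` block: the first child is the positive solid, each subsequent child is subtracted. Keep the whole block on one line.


difference() { translate([535, 245, 0]) cylinder(h = 871, r = 111); translate([535, 245, 0]) cylinder(h = 871, r = 54); }


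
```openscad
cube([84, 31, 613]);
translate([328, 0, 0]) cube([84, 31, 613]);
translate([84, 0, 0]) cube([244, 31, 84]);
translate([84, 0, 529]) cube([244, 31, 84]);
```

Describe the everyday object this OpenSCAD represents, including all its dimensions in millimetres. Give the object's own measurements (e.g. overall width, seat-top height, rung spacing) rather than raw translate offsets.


A rectangular picture frame lying in the x–z plane (depth along y). The opening is 244 mm wide (x) by 445 mm tall (z), surrounded by a border 84 mm wide on all four sides. The frame is 31 mm deep and is made of two full-height vertical stiles with two horizontal rails fitted between them.


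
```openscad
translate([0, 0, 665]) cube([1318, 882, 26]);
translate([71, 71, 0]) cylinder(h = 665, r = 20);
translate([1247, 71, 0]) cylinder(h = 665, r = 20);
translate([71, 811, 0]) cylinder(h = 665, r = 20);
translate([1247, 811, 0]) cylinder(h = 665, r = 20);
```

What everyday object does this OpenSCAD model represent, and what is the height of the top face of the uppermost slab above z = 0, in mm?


A table. The table height is 691 mm.

A 1318×882×26 slab sits at z = 665 on four Ø40 mm round legs — a table. The top surface is at 665 + 26 = 691 mm.


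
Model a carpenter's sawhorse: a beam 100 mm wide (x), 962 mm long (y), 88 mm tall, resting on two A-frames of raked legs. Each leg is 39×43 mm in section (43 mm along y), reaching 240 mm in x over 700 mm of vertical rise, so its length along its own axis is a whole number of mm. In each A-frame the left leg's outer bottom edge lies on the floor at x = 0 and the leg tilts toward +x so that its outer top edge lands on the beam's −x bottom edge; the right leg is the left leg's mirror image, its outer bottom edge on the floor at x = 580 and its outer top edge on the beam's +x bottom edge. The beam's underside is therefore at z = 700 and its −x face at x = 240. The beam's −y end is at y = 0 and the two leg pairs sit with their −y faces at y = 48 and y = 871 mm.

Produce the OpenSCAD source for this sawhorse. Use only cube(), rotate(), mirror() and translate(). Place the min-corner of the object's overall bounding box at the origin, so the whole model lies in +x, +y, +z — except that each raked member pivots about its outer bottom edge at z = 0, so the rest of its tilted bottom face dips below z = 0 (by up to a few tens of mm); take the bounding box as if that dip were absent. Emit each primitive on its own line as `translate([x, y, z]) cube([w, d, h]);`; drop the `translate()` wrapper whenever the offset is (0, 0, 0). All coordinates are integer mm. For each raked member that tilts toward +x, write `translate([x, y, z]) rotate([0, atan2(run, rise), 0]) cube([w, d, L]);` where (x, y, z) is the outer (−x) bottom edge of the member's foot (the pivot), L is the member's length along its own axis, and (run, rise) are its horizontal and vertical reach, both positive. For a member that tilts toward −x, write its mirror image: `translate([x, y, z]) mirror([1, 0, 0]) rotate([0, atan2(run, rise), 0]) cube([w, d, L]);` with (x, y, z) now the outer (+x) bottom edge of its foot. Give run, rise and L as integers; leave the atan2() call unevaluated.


translate([240, 0, 700]) cube([100, 962, 88]);
translate([0, 48, 0]) rotate([0, atan2(240, 700), 0]) cube([39, 43, 740]);
translate([580, 48, 0]) mirror([1, 0, 0]) rotate([0, atan2(240, 700), 0]) cube([39, 43, 740]);
translate([0, 871, 0]) rotate([0, atan2(240, 700), 0]) cube([39, 43, 740]);
translate([580, 871, 0]) mirror([1, 0, 0]) rotate([0, atan2(240, 700), 0]) cube([39, 43, 740]);


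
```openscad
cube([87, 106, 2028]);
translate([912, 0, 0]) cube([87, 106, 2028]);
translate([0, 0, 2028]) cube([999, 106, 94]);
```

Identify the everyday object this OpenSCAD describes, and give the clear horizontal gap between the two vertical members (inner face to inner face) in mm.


A door frame. The clear opening width is 825 mm.

Two 2028 mm tall posts with a header on top — a door frame. The left jamb is 87 mm wide at x = 0; the right jamb starts at x = 912. The clear opening is 912 − 87 = 825 mm.


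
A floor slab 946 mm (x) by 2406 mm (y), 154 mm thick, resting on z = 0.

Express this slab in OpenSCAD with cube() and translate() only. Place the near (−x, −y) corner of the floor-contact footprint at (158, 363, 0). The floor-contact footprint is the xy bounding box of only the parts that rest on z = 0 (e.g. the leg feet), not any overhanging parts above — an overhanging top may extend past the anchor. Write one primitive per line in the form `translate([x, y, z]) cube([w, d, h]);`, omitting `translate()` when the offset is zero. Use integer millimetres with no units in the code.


translate([158, 363, 0]) cube([946, 2406, 154]);


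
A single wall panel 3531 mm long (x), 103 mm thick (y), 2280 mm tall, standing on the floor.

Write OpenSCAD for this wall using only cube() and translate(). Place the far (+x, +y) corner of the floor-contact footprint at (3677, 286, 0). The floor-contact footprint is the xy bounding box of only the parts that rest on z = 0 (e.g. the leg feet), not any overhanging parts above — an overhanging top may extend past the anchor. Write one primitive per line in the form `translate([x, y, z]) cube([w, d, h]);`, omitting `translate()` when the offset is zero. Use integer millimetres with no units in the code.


translate([146, 183, 0]) cube([3531, 103, 2280]);


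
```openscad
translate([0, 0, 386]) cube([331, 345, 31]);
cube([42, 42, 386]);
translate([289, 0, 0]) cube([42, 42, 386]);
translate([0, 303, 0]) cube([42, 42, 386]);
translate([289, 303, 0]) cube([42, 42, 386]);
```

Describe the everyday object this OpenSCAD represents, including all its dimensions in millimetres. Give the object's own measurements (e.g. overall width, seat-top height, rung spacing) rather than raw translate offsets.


A simple wooden stool: a rectangular seat 331 mm (x) by 345 mm (y), 31 mm thick, top face at z = 417 mm, on four square legs, each 42×42 mm in cross-section. The legs rest on z = 0, each flush with a corner of the seat.


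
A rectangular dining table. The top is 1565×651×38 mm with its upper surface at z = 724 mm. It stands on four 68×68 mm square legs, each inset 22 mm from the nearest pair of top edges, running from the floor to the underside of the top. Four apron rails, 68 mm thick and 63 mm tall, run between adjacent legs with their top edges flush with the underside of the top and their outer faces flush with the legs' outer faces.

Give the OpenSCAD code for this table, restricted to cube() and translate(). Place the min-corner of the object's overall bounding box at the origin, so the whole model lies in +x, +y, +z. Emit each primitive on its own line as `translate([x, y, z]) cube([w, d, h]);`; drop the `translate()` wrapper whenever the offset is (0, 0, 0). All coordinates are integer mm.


translate([0, 0, 686]) cube([1565, 651, 38]);
translate([22, 22, 0]) cube([68, 68, 686]);
translate([1475, 22, 0]) cube([68, 68, 686]);
translate([22, 561, 0]) cube([68, 68, 686]);
translate([1475, 561, 0]) cube([68, 68, 686]);
translate([90, 22, 623]) cube([1385, 68, 63]);
translate([90, 561, 623]) cube([1385, 68, 63]);
translate([22, 90, 623]) cube([68, 471, 63]);
translate([1475, 90, 623]) cube([68, 471, 63]);


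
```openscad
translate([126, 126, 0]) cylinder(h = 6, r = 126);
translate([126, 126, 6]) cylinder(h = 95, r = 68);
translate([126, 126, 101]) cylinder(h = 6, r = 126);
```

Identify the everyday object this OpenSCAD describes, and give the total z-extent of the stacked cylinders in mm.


A spool. The overall height is 107 mm.

Three coaxial cylinders, large–small–large — a spool. Two 6 mm flanges and a 95 mm core give 6 + 95 + 6 = 107 mm.


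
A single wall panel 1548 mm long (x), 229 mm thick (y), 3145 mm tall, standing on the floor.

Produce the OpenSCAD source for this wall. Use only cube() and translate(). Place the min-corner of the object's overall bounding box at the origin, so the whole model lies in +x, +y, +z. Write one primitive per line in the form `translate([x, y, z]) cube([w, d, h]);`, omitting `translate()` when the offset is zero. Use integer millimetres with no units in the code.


cube([1548, 229, 3145]);


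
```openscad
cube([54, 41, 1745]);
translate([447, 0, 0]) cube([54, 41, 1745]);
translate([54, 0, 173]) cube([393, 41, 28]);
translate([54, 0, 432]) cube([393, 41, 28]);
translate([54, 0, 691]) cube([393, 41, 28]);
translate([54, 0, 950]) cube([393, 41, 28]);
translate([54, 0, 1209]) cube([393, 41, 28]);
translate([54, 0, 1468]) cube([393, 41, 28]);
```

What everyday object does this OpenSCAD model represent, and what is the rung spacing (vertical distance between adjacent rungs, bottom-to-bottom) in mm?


A ladder. The rung spacing is 259 mm.

Two tall 54×41 posts with 6 short bars between them — a ladder. Adjacent rungs sit at z = 173 and z = 432, so the spacing is 432 − 173 = 259 mm.


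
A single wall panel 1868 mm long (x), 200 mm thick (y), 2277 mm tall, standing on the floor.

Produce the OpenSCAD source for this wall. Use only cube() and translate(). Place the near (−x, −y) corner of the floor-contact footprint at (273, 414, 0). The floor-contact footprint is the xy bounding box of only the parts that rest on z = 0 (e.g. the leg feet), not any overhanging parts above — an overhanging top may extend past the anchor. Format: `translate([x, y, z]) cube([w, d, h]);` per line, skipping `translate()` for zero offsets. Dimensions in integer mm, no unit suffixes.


translate([273, 414, 0]) cube([1868, 200, 2277]);


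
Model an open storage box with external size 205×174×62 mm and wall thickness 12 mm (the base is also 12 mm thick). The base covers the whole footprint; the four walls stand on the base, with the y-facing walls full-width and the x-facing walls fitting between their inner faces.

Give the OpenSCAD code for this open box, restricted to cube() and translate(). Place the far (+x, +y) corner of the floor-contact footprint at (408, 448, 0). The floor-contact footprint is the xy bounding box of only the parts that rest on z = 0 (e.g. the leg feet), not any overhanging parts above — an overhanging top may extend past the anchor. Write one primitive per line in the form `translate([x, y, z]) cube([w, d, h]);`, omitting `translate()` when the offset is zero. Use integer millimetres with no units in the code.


translate([203, 274, 0]) cube([205, 174, 12]);
translate([203, 274, 12]) cube([205, 12, 50]);
translate([203, 436, 12]) cube([205, 12, 50]);
translate([203, 286, 12]) cube([12, 150, 50]);
translate([396, 286, 12]) cube([12, 150, 50]);


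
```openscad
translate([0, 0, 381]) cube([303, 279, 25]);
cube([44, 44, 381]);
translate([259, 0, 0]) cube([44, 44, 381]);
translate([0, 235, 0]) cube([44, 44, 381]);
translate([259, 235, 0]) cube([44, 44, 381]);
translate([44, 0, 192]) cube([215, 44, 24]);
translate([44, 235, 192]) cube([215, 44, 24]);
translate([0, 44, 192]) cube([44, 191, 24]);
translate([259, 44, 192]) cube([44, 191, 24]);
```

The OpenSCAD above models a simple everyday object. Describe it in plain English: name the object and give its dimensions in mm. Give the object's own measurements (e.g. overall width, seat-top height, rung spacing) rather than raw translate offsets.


A four-legged stool. The seat is a 303×279×25 mm slab whose top surface is at z = 406 mm; four square legs, each 44×44 mm in cross-section, run from the floor (z = 0) to the underside of the seat, each flush with a corner of the seat. Four stretchers, 44 mm wide and 24 mm tall, connect adjacent legs with their undersides at z = 192 mm, each running between the inner faces of the legs it joins and aligned with the legs' outer faces on the other axis.


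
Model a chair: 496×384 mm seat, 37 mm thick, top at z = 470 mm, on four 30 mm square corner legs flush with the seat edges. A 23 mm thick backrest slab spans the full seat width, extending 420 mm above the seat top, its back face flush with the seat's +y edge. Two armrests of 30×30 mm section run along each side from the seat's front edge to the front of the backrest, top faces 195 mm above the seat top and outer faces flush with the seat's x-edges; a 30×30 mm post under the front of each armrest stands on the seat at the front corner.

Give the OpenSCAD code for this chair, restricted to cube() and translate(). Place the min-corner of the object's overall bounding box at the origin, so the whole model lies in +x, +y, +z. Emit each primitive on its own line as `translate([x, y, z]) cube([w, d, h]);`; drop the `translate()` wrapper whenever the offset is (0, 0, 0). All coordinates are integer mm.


// leg_h = 470 - 37 = 433
// arm post h = 195 - 30 = 165
translate([0, 0, 433]) cube([496, 384, 37]);
cube([30, 30, 433]);
translate([466, 0, 0]) cube([30, 30, 433]);
translate([0, 354, 0]) cube([30, 30, 433]);
translate([466, 354, 0]) cube([30, 30, 433]);
translate([0, 361, 470]) cube([496, 23, 420]);
translate([0, 0, 635]) cube([30, 361, 30]);
translate([466, 0, 635]) cube([30, 361, 30]);
translate([0, 0, 470]) cube([30, 30, 165]);
translate([466, 0, 470]) cube([30, 30, 165]);


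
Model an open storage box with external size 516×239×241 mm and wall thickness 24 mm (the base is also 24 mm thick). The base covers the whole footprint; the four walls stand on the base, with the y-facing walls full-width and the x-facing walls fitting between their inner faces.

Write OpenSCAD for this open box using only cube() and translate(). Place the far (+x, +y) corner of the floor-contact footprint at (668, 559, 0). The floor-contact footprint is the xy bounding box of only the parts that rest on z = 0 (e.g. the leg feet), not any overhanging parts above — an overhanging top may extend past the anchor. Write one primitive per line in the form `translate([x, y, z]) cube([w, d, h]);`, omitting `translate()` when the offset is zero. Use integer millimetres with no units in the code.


translate([152, 320, 0]) cube([516, 239, 24]);
translate([152, 320, 24]) cube([516, 24, 217]);
translate([152, 535, 24]) cube([516, 24, 217]);
translate([152, 344, 24]) cube([24, 191, 217]);
translate([644, 344, 24]) cube([24, 191, 217]);


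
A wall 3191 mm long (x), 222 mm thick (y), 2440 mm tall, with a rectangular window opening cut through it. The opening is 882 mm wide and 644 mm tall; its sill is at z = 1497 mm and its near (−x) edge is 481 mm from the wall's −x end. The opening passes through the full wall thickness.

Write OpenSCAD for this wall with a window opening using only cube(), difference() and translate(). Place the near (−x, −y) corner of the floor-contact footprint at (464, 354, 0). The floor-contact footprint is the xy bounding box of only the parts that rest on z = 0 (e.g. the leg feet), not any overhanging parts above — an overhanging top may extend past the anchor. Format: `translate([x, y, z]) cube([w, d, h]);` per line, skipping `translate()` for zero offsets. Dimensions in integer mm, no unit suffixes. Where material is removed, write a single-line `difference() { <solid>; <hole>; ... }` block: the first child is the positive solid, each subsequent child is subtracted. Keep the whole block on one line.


difference() { translate([464, 354, 0]) cube([3191, 222, 2440]); translate([945, 354, 1497]) cube([882, 222, 644]); }


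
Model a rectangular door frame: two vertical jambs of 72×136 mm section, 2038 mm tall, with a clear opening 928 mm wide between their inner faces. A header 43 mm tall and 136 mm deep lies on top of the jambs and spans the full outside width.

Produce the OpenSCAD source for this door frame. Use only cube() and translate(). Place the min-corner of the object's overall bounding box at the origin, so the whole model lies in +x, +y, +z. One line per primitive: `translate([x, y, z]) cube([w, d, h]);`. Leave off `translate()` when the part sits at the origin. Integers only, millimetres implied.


cube([72, 136, 2038]);
translate([1000, 0, 0]) cube([72, 136, 2038]);
translate([0, 0, 2038]) cube([1072, 136, 43]);


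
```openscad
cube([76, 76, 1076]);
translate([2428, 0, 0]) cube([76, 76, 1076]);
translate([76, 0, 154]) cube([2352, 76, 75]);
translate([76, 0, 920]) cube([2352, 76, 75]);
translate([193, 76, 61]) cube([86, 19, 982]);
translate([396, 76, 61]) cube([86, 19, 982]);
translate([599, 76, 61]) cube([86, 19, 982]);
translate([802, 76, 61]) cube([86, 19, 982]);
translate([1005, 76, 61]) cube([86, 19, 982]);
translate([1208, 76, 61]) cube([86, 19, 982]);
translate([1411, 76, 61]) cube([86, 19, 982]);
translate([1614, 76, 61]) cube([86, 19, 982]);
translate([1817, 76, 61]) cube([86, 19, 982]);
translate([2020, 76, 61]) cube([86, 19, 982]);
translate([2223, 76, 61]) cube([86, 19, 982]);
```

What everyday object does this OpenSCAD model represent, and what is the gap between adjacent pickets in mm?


A fence section. The picket gap is 117 mm.

Two posts, two rails, 11 pickets — a fence section. Span 2352 mm holds 11 pickets of 86 mm with 12 equal gaps: ⌊(2352 − 11·86) / 12⌋ = 117 mm.


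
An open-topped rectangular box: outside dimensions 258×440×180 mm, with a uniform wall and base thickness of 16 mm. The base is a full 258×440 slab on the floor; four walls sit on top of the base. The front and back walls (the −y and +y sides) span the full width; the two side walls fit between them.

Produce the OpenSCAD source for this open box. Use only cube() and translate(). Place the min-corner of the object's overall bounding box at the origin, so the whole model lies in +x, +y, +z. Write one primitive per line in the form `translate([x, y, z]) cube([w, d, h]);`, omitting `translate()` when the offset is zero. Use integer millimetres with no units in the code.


cube([258, 440, 16]);
translate([0, 0, 16]) cube([258, 16, 164]);
translate([0, 424, 16]) cube([258, 16, 164]);
translate([0, 16, 16]) cube([16, 408, 164]);
translate([242, 16, 16]) cube([16, 408, 164]);


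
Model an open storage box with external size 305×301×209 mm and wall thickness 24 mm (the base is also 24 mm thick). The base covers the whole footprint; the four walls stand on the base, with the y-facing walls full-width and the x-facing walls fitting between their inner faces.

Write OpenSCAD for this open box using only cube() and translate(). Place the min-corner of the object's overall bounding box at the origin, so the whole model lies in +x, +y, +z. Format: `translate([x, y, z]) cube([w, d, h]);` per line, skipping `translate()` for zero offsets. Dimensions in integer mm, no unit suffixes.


cube([305, 301, 24]);
translate([0, 0, 24]) cube([305, 24, 185]);
translate([0, 277, 24]) cube([305, 24, 185]);
translate([0, 24, 24]) cube([24, 253, 185]);
translate([281, 24, 24]) cube([24, 253, 185]);


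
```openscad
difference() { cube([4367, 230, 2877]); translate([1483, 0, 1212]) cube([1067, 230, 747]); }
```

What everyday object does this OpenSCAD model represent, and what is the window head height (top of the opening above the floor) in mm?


A wall with a window opening. The window head height is 1959 mm.

A wall with a rectangular opening subtracted — a window. Sill at z = 1212, opening 747 mm tall, so the head is at 1212 + 747 = 1959 mm.


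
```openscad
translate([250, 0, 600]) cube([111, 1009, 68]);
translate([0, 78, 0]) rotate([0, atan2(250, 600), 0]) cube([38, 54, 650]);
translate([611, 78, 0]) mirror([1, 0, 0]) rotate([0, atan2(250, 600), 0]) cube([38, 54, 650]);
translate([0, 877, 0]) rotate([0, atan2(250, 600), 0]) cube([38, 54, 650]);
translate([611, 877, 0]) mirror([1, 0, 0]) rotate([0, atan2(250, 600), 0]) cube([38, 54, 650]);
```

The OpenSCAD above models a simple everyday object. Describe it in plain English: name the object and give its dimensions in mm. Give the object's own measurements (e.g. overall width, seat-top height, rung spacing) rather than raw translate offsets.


A sawhorse. A 111×1009×68 mm beam (x, y, z) sits on two A-frame leg pairs. Each pair is two raked legs of 38×54 mm section (54 mm along y) splaying symmetrically in x. Each leg rises 600 mm vertically over 250 mm of horizontal reach and is 650 mm long along its own axis. Every leg's outer bottom edge rests on the floor and its outer top edge meets a bottom edge of the beam — the left legs (tilting toward +x) meet the beam's −x bottom edge, the right legs (their mirror images, tilting toward −x) meet its +x bottom edge — so the leg tops tuck under the beam, the beam's underside is 600 mm above the floor, and the feet are 611 mm apart outside-to-outside with the beam centred between them. The two leg pairs are set in 78 mm from either end of the beam.


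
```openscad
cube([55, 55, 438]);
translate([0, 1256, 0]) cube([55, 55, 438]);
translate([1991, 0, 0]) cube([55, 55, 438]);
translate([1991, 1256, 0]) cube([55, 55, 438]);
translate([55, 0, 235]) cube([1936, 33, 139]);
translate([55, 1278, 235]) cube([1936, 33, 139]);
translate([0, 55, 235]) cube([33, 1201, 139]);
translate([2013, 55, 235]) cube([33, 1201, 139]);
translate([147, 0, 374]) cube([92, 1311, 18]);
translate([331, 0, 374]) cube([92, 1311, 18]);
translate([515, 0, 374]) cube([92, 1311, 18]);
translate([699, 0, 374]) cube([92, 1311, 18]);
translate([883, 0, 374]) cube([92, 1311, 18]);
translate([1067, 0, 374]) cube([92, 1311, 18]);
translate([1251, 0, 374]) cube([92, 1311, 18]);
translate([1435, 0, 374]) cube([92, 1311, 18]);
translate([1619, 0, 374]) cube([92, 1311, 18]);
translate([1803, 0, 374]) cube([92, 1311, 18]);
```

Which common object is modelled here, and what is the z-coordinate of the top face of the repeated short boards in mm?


A bed frame. The slat-top height is 392 mm.

Four posts, four rails, and a row of slats — a bed frame. Slats sit on the rails at z = 235 + 139 = 374; with slat thickness 18, the top is 392 mm.


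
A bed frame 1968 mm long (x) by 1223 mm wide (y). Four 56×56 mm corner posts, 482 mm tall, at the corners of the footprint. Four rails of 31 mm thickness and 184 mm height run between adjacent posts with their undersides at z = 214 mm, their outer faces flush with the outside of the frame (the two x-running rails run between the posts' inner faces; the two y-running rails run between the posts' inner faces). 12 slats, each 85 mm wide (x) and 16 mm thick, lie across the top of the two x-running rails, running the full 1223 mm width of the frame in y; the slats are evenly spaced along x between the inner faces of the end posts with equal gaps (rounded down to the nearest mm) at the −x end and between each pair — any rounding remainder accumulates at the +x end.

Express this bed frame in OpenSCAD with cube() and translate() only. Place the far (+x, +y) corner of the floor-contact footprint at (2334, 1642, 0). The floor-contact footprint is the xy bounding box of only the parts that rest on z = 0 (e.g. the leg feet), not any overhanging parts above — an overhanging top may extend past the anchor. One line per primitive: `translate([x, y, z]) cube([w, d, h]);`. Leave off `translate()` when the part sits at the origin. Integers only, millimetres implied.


translate([366, 419, 0]) cube([56, 56, 482]);
translate([366, 1586, 0]) cube([56, 56, 482]);
translate([2278, 419, 0]) cube([56, 56, 482]);
translate([2278, 1586, 0]) cube([56, 56, 482]);
translate([422, 419, 214]) cube([1856, 31, 184]);
translate([422, 1611, 214]) cube([1856, 31, 184]);
translate([366, 475, 214]) cube([31, 1111, 184]);
translate([2303, 475, 214]) cube([31, 1111, 184]);
translate([486, 419, 398]) cube([85, 1223, 16]);
translate([635, 419, 398]) cube([85, 1223, 16]);
translate([784, 419, 398]) cube([85, 1223, 16]);
translate([933, 419, 398]) cube([85, 1223, 16]);
translate([1082, 419, 398]) cube([85, 1223, 16]);
translate([1231, 419, 398]) cube([85, 1223, 16]);
translate([1380, 419, 398]) cube([85, 1223, 16]);
translate([1529, 419, 398]) cube([85, 1223, 16]);
translate([1678, 419, 398]) cube([85, 1223, 16]);
translate([1827, 419, 398]) cube([85, 1223, 16]);
translate([1976, 419, 398]) cube([85, 1223, 16]);
translate([2125, 419, 398]) cube([85, 1223, 16]);


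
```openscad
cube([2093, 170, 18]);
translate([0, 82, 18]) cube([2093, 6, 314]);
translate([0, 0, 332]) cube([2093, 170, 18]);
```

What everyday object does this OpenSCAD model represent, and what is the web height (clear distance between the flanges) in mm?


An I-beam. The web height is 314 mm.

Two wide flanges with a thin centred web — an I-beam. Overall 350 mm minus two 18 mm flanges gives a web of 350 − 2·18 = 314 mm.


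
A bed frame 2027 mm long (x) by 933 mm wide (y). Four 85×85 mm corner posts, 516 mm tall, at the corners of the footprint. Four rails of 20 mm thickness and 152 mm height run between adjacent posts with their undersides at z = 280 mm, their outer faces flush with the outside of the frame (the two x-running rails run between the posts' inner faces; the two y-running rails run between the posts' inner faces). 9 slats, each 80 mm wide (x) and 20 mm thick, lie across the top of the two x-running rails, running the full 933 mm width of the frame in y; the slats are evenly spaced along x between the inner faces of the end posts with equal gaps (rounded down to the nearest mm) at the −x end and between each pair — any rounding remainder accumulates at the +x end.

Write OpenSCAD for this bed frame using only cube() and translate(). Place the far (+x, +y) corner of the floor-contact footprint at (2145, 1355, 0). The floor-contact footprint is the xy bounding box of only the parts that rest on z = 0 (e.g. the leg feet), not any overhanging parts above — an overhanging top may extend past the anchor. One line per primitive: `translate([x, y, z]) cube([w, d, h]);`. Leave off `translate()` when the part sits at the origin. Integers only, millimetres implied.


translate([118, 422, 0]) cube([85, 85, 516]);
translate([118, 1270, 0]) cube([85, 85, 516]);
translate([2060, 422, 0]) cube([85, 85, 516]);
translate([2060, 1270, 0]) cube([85, 85, 516]);
translate([203, 422, 280]) cube([1857, 20, 152]);
translate([203, 1335, 280]) cube([1857, 20, 152]);
translate([118, 507, 280]) cube([20, 763, 152]);
translate([2125, 507, 280]) cube([20, 763, 152]);
translate([316, 422, 432]) cube([80, 933, 20]);
translate([509, 422, 432]) cube([80, 933, 20]);
translate([702, 422, 432]) cube([80, 933, 20]);
translate([895, 422, 432]) cube([80, 933, 20]);
translate([1088, 422, 432]) cube([80, 933, 20]);
translate([1281, 422, 432]) cube([80, 933, 20]);
translate([1474, 422, 432]) cube([80, 933, 20]);
translate([1667, 422, 432]) cube([80, 933, 20]);
translate([1860, 422, 432]) cube([80, 933, 20]);


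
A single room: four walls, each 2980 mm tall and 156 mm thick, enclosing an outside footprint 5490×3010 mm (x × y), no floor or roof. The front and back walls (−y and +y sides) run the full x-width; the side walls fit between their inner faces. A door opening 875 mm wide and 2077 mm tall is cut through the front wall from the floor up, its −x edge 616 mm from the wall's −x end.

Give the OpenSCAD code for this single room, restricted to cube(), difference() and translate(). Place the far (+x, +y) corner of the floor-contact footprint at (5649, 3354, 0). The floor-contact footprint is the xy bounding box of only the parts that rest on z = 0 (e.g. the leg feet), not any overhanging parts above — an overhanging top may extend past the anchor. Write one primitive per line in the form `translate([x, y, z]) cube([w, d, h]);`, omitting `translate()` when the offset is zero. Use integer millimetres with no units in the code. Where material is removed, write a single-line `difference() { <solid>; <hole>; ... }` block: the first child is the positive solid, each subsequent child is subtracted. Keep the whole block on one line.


difference() { translate([159, 344, 0]) cube([5490, 156, 2980]); translate([775, 344, 0]) cube([875, 156, 2077]); }
translate([159, 3198, 0]) cube([5490, 156, 2980]);
translate([159, 500, 0]) cube([156, 2698, 2980]);
translate([5493, 500, 0]) cube([156, 2698, 2980]);


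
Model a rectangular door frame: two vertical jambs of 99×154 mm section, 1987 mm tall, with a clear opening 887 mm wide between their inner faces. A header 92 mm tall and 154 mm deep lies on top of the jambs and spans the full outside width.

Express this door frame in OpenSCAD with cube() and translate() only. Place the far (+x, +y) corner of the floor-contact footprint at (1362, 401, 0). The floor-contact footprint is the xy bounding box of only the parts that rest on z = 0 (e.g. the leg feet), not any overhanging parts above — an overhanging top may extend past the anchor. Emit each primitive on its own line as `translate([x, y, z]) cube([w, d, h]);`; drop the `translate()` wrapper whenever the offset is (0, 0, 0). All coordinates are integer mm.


translate([277, 247, 0]) cube([99, 154, 1987]);
translate([1263, 247, 0]) cube([99, 154, 1987]);
translate([277, 247, 1987]) cube([1085, 154, 92]);


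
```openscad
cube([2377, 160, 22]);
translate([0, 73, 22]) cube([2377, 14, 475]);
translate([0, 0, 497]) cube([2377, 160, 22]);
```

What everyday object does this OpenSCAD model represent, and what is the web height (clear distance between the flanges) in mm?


An I-beam. The web height is 475 mm.

Two wide flanges with a thin centred web — an I-beam. Overall 519 mm minus two 22 mm flanges gives a web of 519 − 2·22 = 475 mm.


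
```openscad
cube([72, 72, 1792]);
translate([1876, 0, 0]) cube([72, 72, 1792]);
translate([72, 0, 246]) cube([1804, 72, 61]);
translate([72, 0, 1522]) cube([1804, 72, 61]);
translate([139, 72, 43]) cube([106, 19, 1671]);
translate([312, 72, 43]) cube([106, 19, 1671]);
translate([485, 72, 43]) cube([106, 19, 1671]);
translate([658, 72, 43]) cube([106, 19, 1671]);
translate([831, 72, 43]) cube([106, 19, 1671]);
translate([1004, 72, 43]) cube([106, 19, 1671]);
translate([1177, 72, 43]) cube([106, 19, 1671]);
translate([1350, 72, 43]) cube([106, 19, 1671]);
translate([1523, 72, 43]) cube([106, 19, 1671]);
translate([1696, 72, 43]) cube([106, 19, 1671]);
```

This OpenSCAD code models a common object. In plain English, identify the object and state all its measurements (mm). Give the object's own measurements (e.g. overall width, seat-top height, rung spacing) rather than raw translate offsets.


A fence section. Two 72×72 mm posts, 1792 mm tall, stand on the floor with a clear span of 1804 mm between their inner faces. Two horizontal rails of 72×61 mm section span the gap between the posts with their undersides at z = 246 mm and z = 1522 mm, flush with the posts' −y face. 10 pickets, each 106 mm wide, 19 mm thick and 1671 mm tall, are fixed to the +y face of the rails with their bottoms at z = 43 mm, spaced across the span with a 67 mm gap after the −x post and between neighbouring pickets, with 74 mm left before the +x post.


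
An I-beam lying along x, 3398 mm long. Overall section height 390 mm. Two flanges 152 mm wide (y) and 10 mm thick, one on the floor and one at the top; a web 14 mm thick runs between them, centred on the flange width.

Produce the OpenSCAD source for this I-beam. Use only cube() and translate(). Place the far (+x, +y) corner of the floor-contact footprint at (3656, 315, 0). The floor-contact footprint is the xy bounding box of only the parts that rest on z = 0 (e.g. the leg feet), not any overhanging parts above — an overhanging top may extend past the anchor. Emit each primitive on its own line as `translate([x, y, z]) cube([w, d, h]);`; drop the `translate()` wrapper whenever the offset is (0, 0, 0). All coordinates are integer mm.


translate([258, 163, 0]) cube([3398, 152, 10]);
translate([258, 232, 10]) cube([3398, 14, 370]);
translate([258, 163, 380]) cube([3398, 152, 10]);
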